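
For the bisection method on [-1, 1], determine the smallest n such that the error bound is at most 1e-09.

We need (b-a)/2^n ≤ 1e-09
(1 - (-1))/2^n ≤ 1e-09
2/2^n ≤ 1e-09
2^n ≥ 2000000000
n ≥ log₂(2000000000) = 30.90
n ≥ 31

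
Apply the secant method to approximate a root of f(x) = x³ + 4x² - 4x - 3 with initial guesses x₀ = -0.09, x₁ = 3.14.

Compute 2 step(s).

f(x) = x³ + 4x² - 4x - 3
x₀ = -0.09, x₁ = 3.14

Secant formula: x_{n+1} = x_n - f(x_n)(x_n - x_{n-1})/(f(x_n) - f(x_{n-1}))

Iteration 1:
  f(-0.090000) = -2.608329
  f(3.140000) = 54.837544
  x_2 = 3.140000 - 54.837544×(3.140000 - (-0.090000))/(54.837544 - (-2.608329))
       = 0.056658
Iteration 2:
  f(3.140000) = 54.837544
  f(0.056658) = -3.213610
  x_3 = 0.056658 - (-3.213610)×(0.056658 - 3.140000)/(-3.213610 - 54.837544)
       = 0.227346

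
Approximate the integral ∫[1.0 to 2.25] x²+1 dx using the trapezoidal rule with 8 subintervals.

f(x) = x²+1
a = 1.0, b = 2.25, n = 8
h = (b - a)/n = 0.156250

Trapezoidal rule: (h/2)[f(x₀) + 2f(x₁) + 2f(x₂) + ... + f(xₙ)]

x_0 = 1.0000, f(x_0) = 2.000000, coefficient = 1
x_1 = 1.1562, f(x_1) = 2.336914, coefficient = 2
x_2 = 1.3125, f(x_2) = 2.722656, coefficient = 2
x_3 = 1.4688, f(x_3) = 3.157227, coefficient = 2
x_4 = 1.6250, f(x_4) = 3.640625, coefficient = 2
x_5 = 1.7812, f(x_5) = 4.172852, coefficient = 2
x_6 = 1.9375, f(x_6) = 4.753906, coefficient = 2
x_7 = 2.0938, f(x_7) = 5.383789, coefficient = 2
x_8 = 2.2500, f(x_8) = 6.062500, coefficient = 1

I ≈ (0.156250/2) × 60.398438 = 4.718628
Exact value: 4.713542
Error: 0.005086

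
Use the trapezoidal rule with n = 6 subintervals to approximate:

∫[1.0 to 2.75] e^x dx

f(x) = e^x
a = 1.0, b = 2.75, n = 6
h = (b - a)/n = 0.291667

Trapezoidal rule: (h/2)[f(x₀) + 2f(x₁) + 2f(x₂) + ... + f(xₙ)]

x_0 = 1.0000, f(x_0) = 2.718282, coefficient = 1
x_1 = 1.2917, f(x_1) = 3.638846, coefficient = 2
x_2 = 1.5833, f(x_2) = 4.871166, coefficient = 2
x_3 = 1.8750, f(x_3) = 6.520819, coefficient = 2
x_4 = 2.1667, f(x_4) = 8.729138, coefficient = 2
x_5 = 2.4583, f(x_5) = 11.685320, coefficient = 2
x_6 = 2.7500, f(x_6) = 15.642632, coefficient = 1

I ≈ (0.291667/2) × 89.251493 = 13.015843
Exact value: 12.924350
Error: 0.091493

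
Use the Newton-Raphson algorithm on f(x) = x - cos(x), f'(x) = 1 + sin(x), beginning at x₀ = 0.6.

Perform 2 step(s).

f(x) = x - cos(x)
f'(x) = 1 + sin(x)
x₀ = 0.6

Newton-Raphson formula: x_{n+1} = x_n - f(x_n)/f'(x_n)

Iteration 1:
  f(0.600000) = -0.225336
  f'(0.600000) = 1.564642
  x_1 = 0.600000 - (-0.225336)/1.564642 = 0.744017
Iteration 2:
  f(0.744017) = 0.008264
  f'(0.744017) = 1.677249
  x_2 = 0.744017 - 0.008264/1.677249 = 0.739090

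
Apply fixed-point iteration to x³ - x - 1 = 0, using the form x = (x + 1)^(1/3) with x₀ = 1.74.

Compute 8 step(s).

Equation: x³ - x - 1 = 0
Fixed-point form: x = (x + 1)^(1/3)
x₀ = 1.74

x_1 = g(1.740000) = 1.399319
x_2 = g(1.399319) = 1.338739
x_3 = g(1.338739) = 1.327376
x_4 = g(1.327376) = 1.325223
x_5 = g(1.325223) = 1.324814
x_6 = g(1.324814) = 1.324736
x_7 = g(1.324736) = 1.324721
x_8 = g(1.324721) = 1.324719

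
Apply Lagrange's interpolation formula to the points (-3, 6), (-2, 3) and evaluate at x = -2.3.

Lagrange interpolation formula:
P(x) = Σ yᵢ × Lᵢ(x)
where Lᵢ(x) = Π_{j≠i} (x - xⱼ)/(xᵢ - xⱼ)

L_0(-2.3) = (-2.3 - (-2))/(-3 - (-2)) = 0.300000
L_1(-2.3) = (-2.3 - (-3))/(-2 - (-3)) = 0.700000

P(-2.3) = 6×L_0(-2.3) + 3×L_1(-2.3)
P(-2.3) = 3.900000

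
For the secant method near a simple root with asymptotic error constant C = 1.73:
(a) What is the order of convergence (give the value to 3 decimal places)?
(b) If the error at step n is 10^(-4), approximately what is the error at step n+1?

(a) Secant method has superlinear convergence with order φ = (1+√5)/2 ≈ 1.618.
    This means |e_{n+1}| ≈ C|e_n|^1.618.

(b) With |e_n| = 10^(-4) and C = 1.73:
    |e_{n+1}| ≈ 1.73 × (10^(-4))^1.618 = 1.73 × 10^(-6.47)

(a) ≈ 1.618 (golden ratio); (b) |e_{n+1}| ≈ 5.833e-07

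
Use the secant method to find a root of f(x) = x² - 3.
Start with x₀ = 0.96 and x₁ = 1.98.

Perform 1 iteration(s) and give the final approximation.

f(x) = x² - 3
x₀ = 0.96, x₁ = 1.98

Secant formula: x_{n+1} = x_n - f(x_n)(x_n - x_{n-1})/(f(x_n) - f(x_{n-1}))

Iteration 1:
  f(0.960000) = -2.078400
  f(1.980000) = 0.920400
  x_2 = 1.980000 - 0.920400×(1.980000 - 0.960000)/(0.920400 - (-2.078400))
       = 1.666939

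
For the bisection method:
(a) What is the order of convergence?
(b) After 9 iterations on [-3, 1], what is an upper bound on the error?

(a) Bisection has linear (order 1) convergence; the error is halved each step.

(b) Error bound = (b-a)/2^n = (1 - (-3))/2^{9}
    = 4/2^{9}

(a) 1 (linear); (b) error ≤ 7.81e-03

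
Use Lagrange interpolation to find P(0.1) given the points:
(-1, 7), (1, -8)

Lagrange interpolation formula:
P(x) = Σ yᵢ × Lᵢ(x)
where Lᵢ(x) = Π_{j≠i} (x - xⱼ)/(xᵢ - xⱼ)

L_0(0.1) = (0.1 - 1)/(-1 - 1) = 0.450000
L_1(0.1) = (0.1 - (-1))/(1 - (-1)) = 0.550000

P(0.1) = 7×L_0(0.1) + (-8)×L_1(0.1)
P(0.1) = -1.250000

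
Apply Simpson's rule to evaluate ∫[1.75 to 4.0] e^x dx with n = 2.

f(x) = e^x
a = 1.75, b = 4.0, n = 2
h = (b - a)/n = 1.125000

Simpson's rule: (h/3)[f(x₀) + 4f(x₁) + 2f(x₂) + ... + f(xₙ)]

x_0 = 1.7500, f(x_0) = 5.754603, coefficient = 1
x_1 = 2.8750, f(x_1) = 17.725424, coefficient = 4
x_2 = 4.0000, f(x_2) = 54.598150, coefficient = 1

I ≈ (1.125000/3) × 131.254449 = 49.220418
Exact value: 48.843547
Error: 0.376871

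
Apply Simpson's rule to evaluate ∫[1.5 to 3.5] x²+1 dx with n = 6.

f(x) = x²+1
a = 1.5, b = 3.5, n = 6
h = (b - a)/n = 0.333333

Simpson's rule: (h/3)[f(x₀) + 4f(x₁) + 2f(x₂) + ... + f(xₙ)]

x_0 = 1.5000, f(x_0) = 3.250000, coefficient = 1
x_1 = 1.8333, f(x_1) = 4.361111, coefficient = 4
x_2 = 2.1667, f(x_2) = 5.694444, coefficient = 2
x_3 = 2.5000, f(x_3) = 7.250000, coefficient = 4
x_4 = 2.8333, f(x_4) = 9.027778, coefficient = 2
x_5 = 3.1667, f(x_5) = 11.027778, coefficient = 4
x_6 = 3.5000, f(x_6) = 13.250000, coefficient = 1

I ≈ (0.333333/3) × 136.500000 = 15.166667
Exact value: 15.166667
Error: 0.000000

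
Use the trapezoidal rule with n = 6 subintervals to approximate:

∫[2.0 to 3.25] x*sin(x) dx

f(x) = x*sin(x)
a = 2.0, b = 3.25, n = 6
h = (b - a)/n = 0.208333

Trapezoidal rule: (h/2)[f(x₀) + 2f(x₁) + 2f(x₂) + ... + f(xₙ)]

x_0 = 2.0000, f(x_0) = 1.818595, coefficient = 1
x_1 = 2.2083, f(x_1) = 1.774538, coefficient = 2
x_2 = 2.4167, f(x_2) = 1.602443, coefficient = 2
x_3 = 2.6250, f(x_3) = 1.296541, coefficient = 2
x_4 = 2.8333, f(x_4) = 0.859635, coefficient = 2
x_5 = 3.0417, f(x_5) = 0.303436, coefficient = 2
x_6 = 3.2500, f(x_6) = -0.351634, coefficient = 1

I ≈ (0.208333/2) × 13.140146 = 1.368765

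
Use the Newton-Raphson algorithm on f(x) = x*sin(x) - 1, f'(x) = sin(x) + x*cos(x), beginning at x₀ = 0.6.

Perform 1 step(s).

f(x) = x*sin(x) - 1
f'(x) = sin(x) + x*cos(x)
x₀ = 0.6

Newton-Raphson formula: x_{n+1} = x_n - f(x_n)/f'(x_n)

Iteration 1:
  f(0.600000) = -0.661215
  f'(0.600000) = 1.059844
  x_1 = 0.600000 - (-0.661215)/1.059844 = 1.223879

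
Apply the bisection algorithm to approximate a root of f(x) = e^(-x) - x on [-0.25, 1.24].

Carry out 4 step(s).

f(x) = e^(-x) - x
Initial interval: [-0.25, 1.24]

Iteration 1:
  c_1 = (-0.250000 + 1.240000)/2 = 0.495000
  f(c_1) = f(0.495000) = 0.114571
  f(a) × f(c) ≥ 0, new interval: [0.495000, 1.240000]
Iteration 2:
  c_2 = (0.495000 + 1.240000)/2 = 0.867500
  f(c_2) = f(0.867500) = -0.447500
  f(a) × f(c) < 0, new interval: [0.495000, 0.867500]
Iteration 3:
  c_3 = (0.495000 + 0.867500)/2 = 0.681250
  f(c_3) = f(0.681250) = -0.175266
  f(a) × f(c) < 0, new interval: [0.495000, 0.681250]
Iteration 4:
  c_4 = (0.495000 + 0.681250)/2 = 0.588125
  f(c_4) = f(0.588125) = -0.032757
  f(a) × f(c) < 0, new interval: [0.495000, 0.588125]

After 4 iteration(s), the approximation is c_4 = 0.588125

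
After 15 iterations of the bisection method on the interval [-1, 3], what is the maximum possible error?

Bisection error bound: |error| ≤ (b-a)/2^n
|error| ≤ (3 - (-1))/2^15 = 4/2^15
|error| ≤ 0.0001220703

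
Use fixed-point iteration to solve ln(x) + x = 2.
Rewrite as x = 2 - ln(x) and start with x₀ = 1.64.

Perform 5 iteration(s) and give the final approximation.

Equation: ln(x) + x = 2
Fixed-point form: x = 2 - ln(x)
x₀ = 1.64

x_1 = g(1.640000) = 1.505304
x_2 = g(1.505304) = 1.591005
x_3 = g(1.591005) = 1.535634
x_4 = g(1.535634) = 1.571057
x_5 = g(1.571057) = 1.548252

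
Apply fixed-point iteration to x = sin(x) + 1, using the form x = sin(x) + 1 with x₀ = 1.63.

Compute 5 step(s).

Equation: x = sin(x) + 1
Fixed-point form: x = sin(x) + 1
x₀ = 1.63

x_1 = g(1.630000) = 1.998248
x_2 = g(1.998248) = 1.910025
x_3 = g(1.910025) = 1.943012
x_4 = g(1.943012) = 1.931524
x_5 = g(1.931524) = 1.935640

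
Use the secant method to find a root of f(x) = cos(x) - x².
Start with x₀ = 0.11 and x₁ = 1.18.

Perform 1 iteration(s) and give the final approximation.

f(x) = cos(x) - x²
x₀ = 0.11, x₁ = 1.18

Secant formula: x_{n+1} = x_n - f(x_n)(x_n - x_{n-1})/(f(x_n) - f(x_{n-1}))

Iteration 1:
  f(0.110000) = 0.981856
  f(1.180000) = -1.011475
  x_2 = 1.180000 - (-1.011475)×(1.180000 - 0.110000)/(-1.011475 - 0.981856)
       = 0.637050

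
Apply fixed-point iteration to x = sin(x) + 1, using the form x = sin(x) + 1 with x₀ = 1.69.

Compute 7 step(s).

Equation: x = sin(x) + 1
Fixed-point form: x = sin(x) + 1
x₀ = 1.69

x_1 = g(1.690000) = 1.992904
x_2 = g(1.992904) = 1.912228
x_3 = g(1.912228) = 1.942276
x_4 = g(1.942276) = 1.931791
x_5 = g(1.931791) = 1.935546
x_6 = g(1.935546) = 1.934213
x_7 = g(1.934213) = 1.934688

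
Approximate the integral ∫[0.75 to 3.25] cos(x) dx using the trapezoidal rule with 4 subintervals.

f(x) = cos(x)
a = 0.75, b = 3.25, n = 4
h = (b - a)/n = 0.625000

Trapezoidal rule: (h/2)[f(x₀) + 2f(x₁) + 2f(x₂) + ... + f(xₙ)]

x_0 = 0.7500, f(x_0) = 0.731689, coefficient = 1
x_1 = 1.3750, f(x_1) = 0.194548, coefficient = 2
x_2 = 2.0000, f(x_2) = -0.416147, coefficient = 2
x_3 = 2.6250, f(x_3) = -0.869507, coefficient = 2
x_4 = 3.2500, f(x_4) = -0.994130, coefficient = 1

I ≈ (0.625000/2) × -2.444653 = -0.763954
Exact value: -0.789834
Error: 0.025880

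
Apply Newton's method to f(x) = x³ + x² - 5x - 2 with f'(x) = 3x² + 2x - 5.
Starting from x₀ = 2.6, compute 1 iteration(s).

f(x) = x³ + x² - 5x - 2
f'(x) = 3x² + 2x - 5
x₀ = 2.6

Newton-Raphson formula: x_{n+1} = x_n - f(x_n)/f'(x_n)

Iteration 1:
  f(2.600000) = 9.336000
  f'(2.600000) = 20.480000
  x_1 = 2.600000 - 9.336000/20.480000 = 2.144141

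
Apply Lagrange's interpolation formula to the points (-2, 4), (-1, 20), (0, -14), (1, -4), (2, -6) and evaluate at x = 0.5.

Lagrange interpolation formula:
P(x) = Σ yᵢ × Lᵢ(x)
where Lᵢ(x) = Π_{j≠i} (x - xⱼ)/(xᵢ - xⱼ)

L_0(0.5) = (0.5 - (-1))/(-2 - (-1)) × (0.5 - 0)/(-2 - 0) × (0.5 - 1)/(-2 - 1) × (0.5 - 2)/(-2 - 2) = 0.023438
L_1(0.5) = (0.5 - (-2))/(-1 - (-2)) × (0.5 - 0)/(-1 - 0) × (0.5 - 1)/(-1 - 1) × (0.5 - 2)/(-1 - 2) = -0.156250
L_2(0.5) = (0.5 - (-2))/(0 - (-2)) × (0.5 - (-1))/(0 - (-1)) × (0.5 - 1)/(0 - 1) × (0.5 - 2)/(0 - 2) = 0.703125
L_3(0.5) = (0.5 - (-2))/(1 - (-2)) × (0.5 - (-1))/(1 - (-1)) × (0.5 - 0)/(1 - 0) × (0.5 - 2)/(1 - 2) = 0.468750
L_4(0.5) = (0.5 - (-2))/(2 - (-2)) × (0.5 - (-1))/(2 - (-1)) × (0.5 - 0)/(2 - 0) × (0.5 - 1)/(2 - 1) = -0.039062

P(0.5) = 4×L_0(0.5) + 20×L_1(0.5) + (-14)×L_2(0.5) + (-4)×L_3(0.5) + (-6)×L_4(0.5)
P(0.5) = -14.515625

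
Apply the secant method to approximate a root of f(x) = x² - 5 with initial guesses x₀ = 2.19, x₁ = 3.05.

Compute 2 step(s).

f(x) = x² - 5
x₀ = 2.19, x₁ = 3.05

Secant formula: x_{n+1} = x_n - f(x_n)(x_n - x_{n-1})/(f(x_n) - f(x_{n-1}))

Iteration 1:
  f(2.190000) = -0.203900
  f(3.050000) = 4.302500
  x_2 = 3.050000 - 4.302500×(3.050000 - 2.190000)/(4.302500 - (-0.203900))
       = 2.228912
Iteration 2:
  f(3.050000) = 4.302500
  f(2.228912) = -0.031950
  x_3 = 2.228912 - (-0.031950)×(2.228912 - 3.050000)/(-0.031950 - 4.302500)
       = 2.234965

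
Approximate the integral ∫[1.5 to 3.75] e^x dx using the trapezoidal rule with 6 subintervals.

f(x) = e^x
a = 1.5, b = 3.75, n = 6
h = (b - a)/n = 0.375000

Trapezoidal rule: (h/2)[f(x₀) + 2f(x₁) + 2f(x₂) + ... + f(xₙ)]

x_0 = 1.5000, f(x_0) = 4.481689, coefficient = 1
x_1 = 1.8750, f(x_1) = 6.520819, coefficient = 2
x_2 = 2.2500, f(x_2) = 9.487736, coefficient = 2
x_3 = 2.6250, f(x_3) = 13.804574, coefficient = 2
x_4 = 3.0000, f(x_4) = 20.085537, coefficient = 2
x_5 = 3.3750, f(x_5) = 29.224284, coefficient = 2
x_6 = 3.7500, f(x_6) = 42.521082, coefficient = 1

I ≈ (0.375000/2) × 205.248671 = 38.484126
Exact value: 38.039393
Error: 0.444733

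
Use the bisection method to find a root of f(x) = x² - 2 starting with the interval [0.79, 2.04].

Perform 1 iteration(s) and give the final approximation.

f(x) = x² - 2
Initial interval: [0.79, 2.04]

Iteration 1:
  c_1 = (0.790000 + 2.040000)/2 = 1.415000
  f(c_1) = f(1.415000) = 0.002225
  f(a) × f(c) < 0, new interval: [0.790000, 1.415000]

After 1 iteration(s), the approximation is c_1 = 1.415000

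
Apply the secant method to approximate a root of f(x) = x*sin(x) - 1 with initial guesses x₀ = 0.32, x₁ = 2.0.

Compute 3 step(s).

f(x) = x*sin(x) - 1
x₀ = 0.32, x₁ = 2.0

Secant formula: x_{n+1} = x_n - f(x_n)(x_n - x_{n-1})/(f(x_n) - f(x_{n-1}))

Iteration 1:
  f(0.320000) = -0.899339
  f(2.000000) = 0.818595
  x_2 = 2.000000 - 0.818595×(2.000000 - 0.320000)/(0.818595 - (-0.899339))
       = 1.199480
Iteration 2:
  f(2.000000) = 0.818595
  f(1.199480) = 0.117737
  x_3 = 1.199480 - 0.117737×(1.199480 - 2.000000)/(0.117737 - 0.818595)
       = 1.065002
Iteration 3:
  f(1.199480) = 0.117737
  f(1.065002) = -0.068347
  x_4 = 1.065002 - (-0.068347)×(1.065002 - 1.199480)/(-0.068347 - 0.117737)
       = 1.114395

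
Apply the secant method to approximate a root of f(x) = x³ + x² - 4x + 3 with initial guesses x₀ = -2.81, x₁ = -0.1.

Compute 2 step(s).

f(x) = x³ + x² - 4x + 3
x₀ = -2.81, x₁ = -0.1

Secant formula: x_{n+1} = x_n - f(x_n)(x_n - x_{n-1})/(f(x_n) - f(x_{n-1}))

Iteration 1:
  f(-2.810000) = -0.051941
  f(-0.100000) = 3.409000
  x_2 = -0.100000 - 3.409000×(-0.100000 - (-2.810000))/(3.409000 - (-0.051941))
       = -2.769329
Iteration 2:
  f(-0.100000) = 3.409000
  f(-2.769329) = 0.508009
  x_3 = -2.769329 - 0.508009×(-2.769329 - (-0.100000))/(0.508009 - 3.409000)
       = -3.236770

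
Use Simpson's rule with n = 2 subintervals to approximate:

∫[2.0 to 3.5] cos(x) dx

f(x) = cos(x)
a = 2.0, b = 3.5, n = 2
h = (b - a)/n = 0.750000

Simpson's rule: (h/3)[f(x₀) + 4f(x₁) + 2f(x₂) + ... + f(xₙ)]

x_0 = 2.0000, f(x_0) = -0.416147, coefficient = 1
x_1 = 2.7500, f(x_1) = -0.924302, coefficient = 4
x_2 = 3.5000, f(x_2) = -0.936457, coefficient = 1

I ≈ (0.750000/3) × -5.049813 = -1.262453
Exact value: -1.260081
Error: 0.002373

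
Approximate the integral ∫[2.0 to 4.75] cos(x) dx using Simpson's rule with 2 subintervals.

f(x) = cos(x)
a = 2.0, b = 4.75, n = 2
h = (b - a)/n = 1.375000

Simpson's rule: (h/3)[f(x₀) + 4f(x₁) + 2f(x₂) + ... + f(xₙ)]

x_0 = 2.0000, f(x_0) = -0.416147, coefficient = 1
x_1 = 3.3750, f(x_1) = -0.972884, coefficient = 4
x_2 = 4.7500, f(x_2) = 0.037602, coefficient = 1

I ≈ (1.375000/3) × -4.270080 = -1.957120
Exact value: -1.908590
Error: 0.048530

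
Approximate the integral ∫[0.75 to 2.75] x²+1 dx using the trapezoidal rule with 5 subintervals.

f(x) = x²+1
a = 0.75, b = 2.75, n = 5
h = (b - a)/n = 0.400000

Trapezoidal rule: (h/2)[f(x₀) + 2f(x₁) + 2f(x₂) + ... + f(xₙ)]

x_0 = 0.7500, f(x_0) = 1.562500, coefficient = 1
x_1 = 1.1500, f(x_1) = 2.322500, coefficient = 2
x_2 = 1.5500, f(x_2) = 3.402500, coefficient = 2
x_3 = 1.9500, f(x_3) = 4.802500, coefficient = 2
x_4 = 2.3500, f(x_4) = 6.522500, coefficient = 2
x_5 = 2.7500, f(x_5) = 8.562500, coefficient = 1

I ≈ (0.400000/2) × 44.225000 = 8.845000
Exact value: 8.791667
Error: 0.053333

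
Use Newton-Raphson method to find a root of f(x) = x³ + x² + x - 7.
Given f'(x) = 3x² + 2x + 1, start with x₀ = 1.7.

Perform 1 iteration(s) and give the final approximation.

f(x) = x³ + x² + x - 7
f'(x) = 3x² + 2x + 1
x₀ = 1.7

Newton-Raphson formula: x_{n+1} = x_n - f(x_n)/f'(x_n)

Iteration 1:
  f(1.700000) = 2.503000
  f'(1.700000) = 13.070000
  x_1 = 1.700000 - 2.503000/13.070000 = 1.508493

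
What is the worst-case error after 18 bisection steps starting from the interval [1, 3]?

Bisection error bound: |error| ≤ (b-a)/2^n
|error| ≤ (3 - 1)/2^18 = 2/2^18
|error| ≤ 0.0000076294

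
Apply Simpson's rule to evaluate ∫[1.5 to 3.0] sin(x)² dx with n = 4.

f(x) = sin(x)²
a = 1.5, b = 3.0, n = 4
h = (b - a)/n = 0.375000

Simpson's rule: (h/3)[f(x₀) + 4f(x₁) + 2f(x₂) + ... + f(xₙ)]

x_0 = 1.5000, f(x_0) = 0.994996, coefficient = 1
x_1 = 1.8750, f(x_1) = 0.910280, coefficient = 4
x_2 = 2.2500, f(x_2) = 0.605398, coefficient = 2
x_3 = 2.6250, f(x_3) = 0.243957, coefficient = 4
x_4 = 3.0000, f(x_4) = 0.019915, coefficient = 1

I ≈ (0.375000/3) × 6.842655 = 0.855332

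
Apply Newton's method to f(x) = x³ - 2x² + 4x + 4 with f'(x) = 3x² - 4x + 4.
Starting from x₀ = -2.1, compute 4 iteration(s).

f(x) = x³ - 2x² + 4x + 4
f'(x) = 3x² - 4x + 4
x₀ = -2.1

Newton-Raphson formula: x_{n+1} = x_n - f(x_n)/f'(x_n)

Iteration 1:
  f(-2.100000) = -22.481000
  f'(-2.100000) = 25.630000
  x_1 = -2.100000 - (-22.481000)/25.630000 = -1.222864
Iteration 2:
  f(-1.222864) = -5.710913
  f'(-1.222864) = 13.377643
  x_2 = -1.222864 - (-5.710913)/13.377643 = -0.795964
Iteration 3:
  f(-0.795964) = -0.955264
  f'(-0.795964) = 9.084533
  x_3 = -0.795964 - (-0.955264)/9.084533 = -0.690811
Iteration 4:
  f(-0.690811) = -0.047355
  f'(-0.690811) = 8.194906
  x_4 = -0.690811 - (-0.047355)/8.194906 = -0.685033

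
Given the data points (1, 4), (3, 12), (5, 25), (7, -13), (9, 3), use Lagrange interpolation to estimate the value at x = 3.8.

Lagrange interpolation formula:
P(x) = Σ yᵢ × Lᵢ(x)
where Lᵢ(x) = Π_{j≠i} (x - xⱼ)/(xᵢ - xⱼ)

L_0(3.8) = (3.8 - 3)/(1 - 3) × (3.8 - 5)/(1 - 5) × (3.8 - 7)/(1 - 7) × (3.8 - 9)/(1 - 9) = -0.041600
L_1(3.8) = (3.8 - 1)/(3 - 1) × (3.8 - 5)/(3 - 5) × (3.8 - 7)/(3 - 7) × (3.8 - 9)/(3 - 9) = 0.582400
L_2(3.8) = (3.8 - 1)/(5 - 1) × (3.8 - 3)/(5 - 3) × (3.8 - 7)/(5 - 7) × (3.8 - 9)/(5 - 9) = 0.582400
L_3(3.8) = (3.8 - 1)/(7 - 1) × (3.8 - 3)/(7 - 3) × (3.8 - 5)/(7 - 5) × (3.8 - 9)/(7 - 9) = -0.145600
L_4(3.8) = (3.8 - 1)/(9 - 1) × (3.8 - 3)/(9 - 3) × (3.8 - 5)/(9 - 5) × (3.8 - 7)/(9 - 7) = 0.022400

P(3.8) = 4×L_0(3.8) + 12×L_1(3.8) + 25×L_2(3.8) + (-13)×L_3(3.8) + 3×L_4(3.8)
P(3.8) = 23.342400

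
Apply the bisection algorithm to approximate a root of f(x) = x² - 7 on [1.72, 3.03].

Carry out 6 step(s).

f(x) = x² - 7
Initial interval: [1.72, 3.03]

Iteration 1:
  c_1 = (1.720000 + 3.030000)/2 = 2.375000
  f(c_1) = f(2.375000) = -1.359375
  f(a) × f(c) ≥ 0, new interval: [2.375000, 3.030000]
Iteration 2:
  c_2 = (2.375000 + 3.030000)/2 = 2.702500
  f(c_2) = f(2.702500) = 0.303506
  f(a) × f(c) < 0, new interval: [2.375000, 2.702500]
Iteration 3:
  c_3 = (2.375000 + 2.702500)/2 = 2.538750
  f(c_3) = f(2.538750) = -0.554748
  f(a) × f(c) ≥ 0, new interval: [2.538750, 2.702500]
Iteration 4:
  c_4 = (2.538750 + 2.702500)/2 = 2.620625
  f(c_4) = f(2.620625) = -0.132325
  f(a) × f(c) ≥ 0, new interval: [2.620625, 2.702500]
Iteration 5:
  c_5 = (2.620625 + 2.702500)/2 = 2.661562
  f(c_5) = f(2.661562) = 0.083915
  f(a) × f(c) < 0, new interval: [2.620625, 2.661562]
Iteration 6:
  c_6 = (2.620625 + 2.661562)/2 = 2.641094
  f(c_6) = f(2.641094) = -0.024624
  f(a) × f(c) ≥ 0, new interval: [2.641094, 2.661562]

After 6 iteration(s), the approximation is c_6 = 2.641094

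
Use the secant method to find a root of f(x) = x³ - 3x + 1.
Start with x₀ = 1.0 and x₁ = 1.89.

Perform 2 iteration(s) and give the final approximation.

f(x) = x³ - 3x + 1
x₀ = 1.0, x₁ = 1.89

Secant formula: x_{n+1} = x_n - f(x_n)(x_n - x_{n-1})/(f(x_n) - f(x_{n-1}))

Iteration 1:
  f(1.000000) = -1.000000
  f(1.890000) = 2.081269
  x_2 = 1.890000 - 2.081269×(1.890000 - 1.000000)/(2.081269 - (-1.000000))
       = 1.288842
Iteration 2:
  f(1.890000) = 2.081269
  f(1.288842) = -0.725613
  x_3 = 1.288842 - (-0.725613)×(1.288842 - 1.890000)/(-0.725613 - 2.081269)
       = 1.444249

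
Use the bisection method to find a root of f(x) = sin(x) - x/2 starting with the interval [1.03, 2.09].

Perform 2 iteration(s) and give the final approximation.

f(x) = sin(x) - x/2
Initial interval: [1.03, 2.09]

Iteration 1:
  c_1 = (1.030000 + 2.090000)/2 = 1.560000
  f(c_1) = f(1.560000) = 0.219942
  f(a) × f(c) ≥ 0, new interval: [1.560000, 2.090000]
Iteration 2:
  c_2 = (1.560000 + 2.090000)/2 = 1.825000
  f(c_2) = f(1.825000) = 0.055364
  f(a) × f(c) ≥ 0, new interval: [1.825000, 2.090000]

After 2 iteration(s), the approximation is c_2 = 1.825000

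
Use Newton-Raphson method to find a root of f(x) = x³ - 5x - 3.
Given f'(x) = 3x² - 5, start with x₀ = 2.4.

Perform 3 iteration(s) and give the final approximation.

f(x) = x³ - 5x - 3
f'(x) = 3x² - 5
x₀ = 2.4

Newton-Raphson formula: x_{n+1} = x_n - f(x_n)/f'(x_n)

Iteration 1:
  f(2.400000) = -1.176000
  f'(2.400000) = 12.280000
  x_1 = 2.400000 - (-1.176000)/12.280000 = 2.495765
Iteration 2:
  f(2.495765) = 0.066910
  f'(2.495765) = 13.686536
  x_2 = 2.495765 - 0.066910/13.686536 = 2.490877
Iteration 3:
  f(2.490877) = 0.000179
  f'(2.490877) = 13.613401
  x_3 = 2.490877 - 0.000179/13.613401 = 2.490864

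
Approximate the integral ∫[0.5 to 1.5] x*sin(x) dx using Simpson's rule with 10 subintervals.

f(x) = x*sin(x)
a = 0.5, b = 1.5, n = 10
h = (b - a)/n = 0.100000

Simpson's rule: (h/3)[f(x₀) + 4f(x₁) + 2f(x₂) + ... + f(xₙ)]

x_0 = 0.5000, f(x_0) = 0.239713, coefficient = 1
x_1 = 0.6000, f(x_1) = 0.338785, coefficient = 4
x_2 = 0.7000, f(x_2) = 0.450952, coefficient = 2
x_3 = 0.8000, f(x_3) = 0.573885, coefficient = 4
x_4 = 0.9000, f(x_4) = 0.704994, coefficient = 2
x_5 = 1.0000, f(x_5) = 0.841471, coefficient = 4
x_6 = 1.1000, f(x_6) = 0.980328, coefficient = 2
x_7 = 1.2000, f(x_7) = 1.118447, coefficient = 4
x_8 = 1.3000, f(x_8) = 1.252626, coefficient = 2
x_9 = 1.4000, f(x_9) = 1.379630, coefficient = 4
x_10 = 1.5000, f(x_10) = 1.496242, coefficient = 1

I ≈ (0.100000/3) × 25.522627 = 0.850754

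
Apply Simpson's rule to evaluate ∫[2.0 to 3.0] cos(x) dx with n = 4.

f(x) = cos(x)
a = 2.0, b = 3.0, n = 4
h = (b - a)/n = 0.250000

Simpson's rule: (h/3)[f(x₀) + 4f(x₁) + 2f(x₂) + ... + f(xₙ)]

x_0 = 2.0000, f(x_0) = -0.416147, coefficient = 1
x_1 = 2.2500, f(x_1) = -0.628174, coefficient = 4
x_2 = 2.5000, f(x_2) = -0.801144, coefficient = 2
x_3 = 2.7500, f(x_3) = -0.924302, coefficient = 4
x_4 = 3.0000, f(x_4) = -0.989992, coefficient = 1

I ≈ (0.250000/3) × -9.218331 = -0.768194
Exact value: -0.768177
Error: 0.000017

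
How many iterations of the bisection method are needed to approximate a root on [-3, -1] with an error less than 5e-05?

We need (b-a)/2^n ≤ 5e-05
(-1 - (-3))/2^n ≤ 5e-05
2/2^n ≤ 5e-05
2^n ≥ 40000
n ≥ log₂(40000) = 15.29
n ≥ 16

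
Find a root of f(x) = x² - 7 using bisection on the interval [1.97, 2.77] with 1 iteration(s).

f(x) = x² - 7
Initial interval: [1.97, 2.77]

Iteration 1:
  c_1 = (1.970000 + 2.770000)/2 = 2.370000
  f(c_1) = f(2.370000) = -1.383100
  f(a) × f(c) ≥ 0, new interval: [2.370000, 2.770000]

After 1 iteration(s), the approximation is c_1 = 2.370000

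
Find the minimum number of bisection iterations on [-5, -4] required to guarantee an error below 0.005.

We need (b-a)/2^n ≤ 0.005
(-4 - (-5))/2^n ≤ 0.005
1/2^n ≤ 0.005
2^n ≥ 200
n ≥ log₂(200) = 7.64
n ≥ 8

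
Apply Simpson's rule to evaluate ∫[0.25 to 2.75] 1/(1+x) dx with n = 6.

f(x) = 1/(1+x)
a = 0.25, b = 2.75, n = 6
h = (b - a)/n = 0.416667

Simpson's rule: (h/3)[f(x₀) + 4f(x₁) + 2f(x₂) + ... + f(xₙ)]

x_0 = 0.2500, f(x_0) = 0.800000, coefficient = 1
x_1 = 0.6667, f(x_1) = 0.600000, coefficient = 4
x_2 = 1.0833, f(x_2) = 0.480000, coefficient = 2
x_3 = 1.5000, f(x_3) = 0.400000, coefficient = 4
x_4 = 1.9167, f(x_4) = 0.342857, coefficient = 2
x_5 = 2.3333, f(x_5) = 0.300000, coefficient = 4
x_6 = 2.7500, f(x_6) = 0.266667, coefficient = 1

I ≈ (0.416667/3) × 7.912381 = 1.098942
Exact value: 1.098612
Error: 0.000330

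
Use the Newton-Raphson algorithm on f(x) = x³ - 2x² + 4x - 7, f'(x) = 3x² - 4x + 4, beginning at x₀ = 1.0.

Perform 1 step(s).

f(x) = x³ - 2x² + 4x - 7
f'(x) = 3x² - 4x + 4
x₀ = 1.0

Newton-Raphson formula: x_{n+1} = x_n - f(x_n)/f'(x_n)

Iteration 1:
  f(1.000000) = -4.000000
  f'(1.000000) = 3.000000
  x_1 = 1.000000 - (-4.000000)/3.000000 = 2.333333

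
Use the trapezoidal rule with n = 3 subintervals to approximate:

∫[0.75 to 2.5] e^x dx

f(x) = e^x
a = 0.75, b = 2.5, n = 3
h = (b - a)/n = 0.583333

Trapezoidal rule: (h/2)[f(x₀) + 2f(x₁) + 2f(x₂) + ... + f(xₙ)]

x_0 = 0.7500, f(x_0) = 2.117000, coefficient = 1
x_1 = 1.3333, f(x_1) = 3.793668, coefficient = 2
x_2 = 1.9167, f(x_2) = 6.798260, coefficient = 2
x_3 = 2.5000, f(x_3) = 12.182494, coefficient = 1

I ≈ (0.583333/2) × 35.483349 = 10.349310
Exact value: 10.065494
Error: 0.283816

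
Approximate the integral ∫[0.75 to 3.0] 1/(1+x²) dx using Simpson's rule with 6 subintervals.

f(x) = 1/(1+x²)
a = 0.75, b = 3.0, n = 6
h = (b - a)/n = 0.375000

Simpson's rule: (h/3)[f(x₀) + 4f(x₁) + 2f(x₂) + ... + f(xₙ)]

x_0 = 0.7500, f(x_0) = 0.640000, coefficient = 1
x_1 = 1.1250, f(x_1) = 0.441379, coefficient = 4
x_2 = 1.5000, f(x_2) = 0.307692, coefficient = 2
x_3 = 1.8750, f(x_3) = 0.221453, coefficient = 4
x_4 = 2.2500, f(x_4) = 0.164948, coefficient = 2
x_5 = 2.6250, f(x_5) = 0.126733, coefficient = 4
x_6 = 3.0000, f(x_6) = 0.100000, coefficient = 1

I ≈ (0.375000/3) × 4.843543 = 0.605443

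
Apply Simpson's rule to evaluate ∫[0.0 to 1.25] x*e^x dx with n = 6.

f(x) = x*e^x
a = 0.0, b = 1.25, n = 6
h = (b - a)/n = 0.208333

Simpson's rule: (h/3)[f(x₀) + 4f(x₁) + 2f(x₂) + ... + f(xₙ)]

x_0 = 0.0000, f(x_0) = 0.000000, coefficient = 1
x_1 = 0.2083, f(x_1) = 0.256588, coefficient = 4
x_2 = 0.4167, f(x_2) = 0.632040, coefficient = 2
x_3 = 0.6250, f(x_3) = 1.167654, coefficient = 4
x_4 = 0.8333, f(x_4) = 1.917480, coefficient = 2
x_5 = 1.0417, f(x_5) = 2.952017, coefficient = 4
x_6 = 1.2500, f(x_6) = 4.362929, coefficient = 1

I ≈ (0.208333/3) × 26.967005 = 1.872709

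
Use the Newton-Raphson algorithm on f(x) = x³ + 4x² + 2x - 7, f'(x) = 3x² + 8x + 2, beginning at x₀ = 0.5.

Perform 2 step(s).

f(x) = x³ + 4x² + 2x - 7
f'(x) = 3x² + 8x + 2
x₀ = 0.5

Newton-Raphson formula: x_{n+1} = x_n - f(x_n)/f'(x_n)

Iteration 1:
  f(0.500000) = -4.875000
  f'(0.500000) = 6.750000
  x_1 = 0.500000 - (-4.875000)/6.750000 = 1.222222
Iteration 2:
  f(1.222222) = 3.245542
  f'(1.222222) = 16.259259
  x_2 = 1.222222 - 3.245542/16.259259 = 1.022610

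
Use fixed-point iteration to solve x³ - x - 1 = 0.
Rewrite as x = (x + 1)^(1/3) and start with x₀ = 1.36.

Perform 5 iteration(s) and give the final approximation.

Equation: x³ - x - 1 = 0
Fixed-point form: x = (x + 1)^(1/3)
x₀ = 1.36

x_1 = g(1.360000) = 1.331386
x_2 = g(1.331386) = 1.325983
x_3 = g(1.325983) = 1.324958
x_4 = g(1.324958) = 1.324764
x_5 = g(1.324764) = 1.324727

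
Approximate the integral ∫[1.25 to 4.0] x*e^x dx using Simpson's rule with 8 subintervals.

f(x) = x*e^x
a = 1.25, b = 4.0, n = 8
h = (b - a)/n = 0.343750

Simpson's rule: (h/3)[f(x₀) + 4f(x₁) + 2f(x₂) + ... + f(xₙ)]

x_0 = 1.2500, f(x_0) = 4.362929, coefficient = 1
x_1 = 1.5938, f(x_1) = 7.844712, coefficient = 4
x_2 = 1.9375, f(x_2) = 13.448916, coefficient = 2
x_3 = 2.2812, f(x_3) = 22.330948, coefficient = 4
x_4 = 2.6250, f(x_4) = 36.237007, coefficient = 2
x_5 = 2.9688, f(x_5) = 57.794348, coefficient = 4
x_6 = 3.3125, f(x_6) = 90.940295, coefficient = 2
x_7 = 3.6562, f(x_7) = 141.554957, coefficient = 4
x_8 = 4.0000, f(x_8) = 218.392600, coefficient = 1

I ≈ (0.343750/3) × 1422.107830 = 162.949855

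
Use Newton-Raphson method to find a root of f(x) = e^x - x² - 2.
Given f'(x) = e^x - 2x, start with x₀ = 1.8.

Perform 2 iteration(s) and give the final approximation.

f(x) = e^x - x² - 2
f'(x) = e^x - 2x
x₀ = 1.8

Newton-Raphson formula: x_{n+1} = x_n - f(x_n)/f'(x_n)

Iteration 1:
  f(1.800000) = 0.809647
  f'(1.800000) = 2.449647
  x_1 = 1.800000 - 0.809647/2.449647 = 1.469484
Iteration 2:
  f(1.469484) = 0.187608
  f'(1.469484) = 1.408024
  x_2 = 1.469484 - 0.187608/1.408024 = 1.336242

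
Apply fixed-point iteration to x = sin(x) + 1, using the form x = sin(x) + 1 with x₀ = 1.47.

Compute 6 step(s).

Equation: x = sin(x) + 1
Fixed-point form: x = sin(x) + 1
x₀ = 1.47

x_1 = g(1.470000) = 1.994924
x_2 = g(1.994924) = 1.911398
x_3 = g(1.911398) = 1.942554
x_4 = g(1.942554) = 1.931690
x_5 = g(1.931690) = 1.935582
x_6 = g(1.935582) = 1.934200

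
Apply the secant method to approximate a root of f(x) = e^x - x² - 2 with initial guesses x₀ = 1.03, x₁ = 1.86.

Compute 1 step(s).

f(x) = e^x - x² - 2
x₀ = 1.03, x₁ = 1.86

Secant formula: x_{n+1} = x_n - f(x_n)(x_n - x_{n-1})/(f(x_n) - f(x_{n-1}))

Iteration 1:
  f(1.030000) = -0.259834
  f(1.860000) = 0.964137
  x_2 = 1.860000 - 0.964137×(1.860000 - 1.030000)/(0.964137 - (-0.259834))
       = 1.206199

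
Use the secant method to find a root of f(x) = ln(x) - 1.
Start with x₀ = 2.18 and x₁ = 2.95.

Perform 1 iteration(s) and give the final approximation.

f(x) = ln(x) - 1
x₀ = 2.18, x₁ = 2.95

Secant formula: x_{n+1} = x_n - f(x_n)(x_n - x_{n-1})/(f(x_n) - f(x_{n-1}))

Iteration 1:
  f(2.180000) = -0.220675
  f(2.950000) = 0.081805
  x_2 = 2.950000 - 0.081805×(2.950000 - 2.180000)/(0.081805 - (-0.220675))
       = 2.741755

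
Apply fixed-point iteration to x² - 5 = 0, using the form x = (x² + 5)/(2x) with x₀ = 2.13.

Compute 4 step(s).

Equation: x² - 5 = 0
Fixed-point form: x = (x² + 5)/(2x)
x₀ = 2.13

x_1 = g(2.130000) = 2.238709
x_2 = g(2.238709) = 2.236070
x_3 = g(2.236070) = 2.236068
x_4 = g(2.236068) = 2.236068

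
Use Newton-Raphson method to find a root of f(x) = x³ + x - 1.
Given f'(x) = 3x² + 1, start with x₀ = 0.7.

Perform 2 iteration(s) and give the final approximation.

f(x) = x³ + x - 1
f'(x) = 3x² + 1
x₀ = 0.7

Newton-Raphson formula: x_{n+1} = x_n - f(x_n)/f'(x_n)

Iteration 1:
  f(0.700000) = 0.043000
  f'(0.700000) = 2.470000
  x_1 = 0.700000 - 0.043000/2.470000 = 0.682591
Iteration 2:
  f(0.682591) = 0.000631
  f'(0.682591) = 2.397792
  x_2 = 0.682591 - 0.000631/2.397792 = 0.682328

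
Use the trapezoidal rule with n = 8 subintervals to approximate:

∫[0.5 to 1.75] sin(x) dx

f(x) = sin(x)
a = 0.5, b = 1.75, n = 8
h = (b - a)/n = 0.156250

Trapezoidal rule: (h/2)[f(x₀) + 2f(x₁) + 2f(x₂) + ... + f(xₙ)]

x_0 = 0.5000, f(x_0) = 0.479426, coefficient = 1
x_1 = 0.6562, f(x_1) = 0.610150, coefficient = 2
x_2 = 0.8125, f(x_2) = 0.726009, coefficient = 2
x_3 = 0.9688, f(x_3) = 0.824178, coefficient = 2
x_4 = 1.1250, f(x_4) = 0.902268, coefficient = 2
x_5 = 1.2812, f(x_5) = 0.958374, coefficient = 2
x_6 = 1.4375, f(x_6) = 0.991129, coefficient = 2
x_7 = 1.5938, f(x_7) = 0.999737, coefficient = 2
x_8 = 1.7500, f(x_8) = 0.983986, coefficient = 1

I ≈ (0.156250/2) × 13.487100 = 1.053680
Exact value: 1.055829
Error: 0.002149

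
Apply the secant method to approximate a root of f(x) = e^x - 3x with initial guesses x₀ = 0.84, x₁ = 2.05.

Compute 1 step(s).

f(x) = e^x - 3x
x₀ = 0.84, x₁ = 2.05

Secant formula: x_{n+1} = x_n - f(x_n)(x_n - x_{n-1})/(f(x_n) - f(x_{n-1}))

Iteration 1:
  f(0.840000) = -0.203633
  f(2.050000) = 1.617901
  x_2 = 2.050000 - 1.617901×(2.050000 - 0.840000)/(1.617901 - (-0.203633))
       = 0.975268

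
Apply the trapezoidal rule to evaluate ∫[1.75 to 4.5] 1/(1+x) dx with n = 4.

f(x) = 1/(1+x)
a = 1.75, b = 4.5, n = 4
h = (b - a)/n = 0.687500

Trapezoidal rule: (h/2)[f(x₀) + 2f(x₁) + 2f(x₂) + ... + f(xₙ)]

x_0 = 1.7500, f(x_0) = 0.363636, coefficient = 1
x_1 = 2.4375, f(x_1) = 0.290909, coefficient = 2
x_2 = 3.1250, f(x_2) = 0.242424, coefficient = 2
x_3 = 3.8125, f(x_3) = 0.207792, coefficient = 2
x_4 = 4.5000, f(x_4) = 0.181818, coefficient = 1

I ≈ (0.687500/2) × 2.027706 = 0.697024
Exact value: 0.693147
Error: 0.003877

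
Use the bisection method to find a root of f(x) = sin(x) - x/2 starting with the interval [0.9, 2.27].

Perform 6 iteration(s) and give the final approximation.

f(x) = sin(x) - x/2
Initial interval: [0.9, 2.27]

Iteration 1:
  c_1 = (0.900000 + 2.270000)/2 = 1.585000
  f(c_1) = f(1.585000) = 0.207399
  f(a) × f(c) ≥ 0, new interval: [1.585000, 2.270000]
Iteration 2:
  c_2 = (1.585000 + 2.270000)/2 = 1.927500
  f(c_2) = f(1.927500) = -0.026697
  f(a) × f(c) < 0, new interval: [1.585000, 1.927500]
Iteration 3:
  c_3 = (1.585000 + 1.927500)/2 = 1.756250
  f(c_3) = f(1.756250) = 0.104728
  f(a) × f(c) ≥ 0, new interval: [1.756250, 1.927500]
Iteration 4:
  c_4 = (1.756250 + 1.927500)/2 = 1.841875
  f(c_4) = f(1.841875) = 0.042545
  f(a) × f(c) ≥ 0, new interval: [1.841875, 1.927500]
Iteration 5:
  c_5 = (1.841875 + 1.927500)/2 = 1.884688
  f(c_5) = f(1.884688) = 0.008796
  f(a) × f(c) ≥ 0, new interval: [1.884688, 1.927500]
Iteration 6:
  c_6 = (1.884688 + 1.927500)/2 = 1.906094
  f(c_6) = f(1.906094) = -0.008734
  f(a) × f(c) < 0, new interval: [1.884688, 1.906094]

After 6 iteration(s), the approximation is c_6 = 1.906094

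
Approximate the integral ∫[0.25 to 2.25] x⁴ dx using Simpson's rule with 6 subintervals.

f(x) = x⁴
a = 0.25, b = 2.25, n = 6
h = (b - a)/n = 0.333333

Simpson's rule: (h/3)[f(x₀) + 4f(x₁) + 2f(x₂) + ... + f(xₙ)]

x_0 = 0.2500, f(x_0) = 0.003906, coefficient = 1
x_1 = 0.5833, f(x_1) = 0.115789, coefficient = 4
x_2 = 0.9167, f(x_2) = 0.706067, coefficient = 2
x_3 = 1.2500, f(x_3) = 2.441406, coefficient = 4
x_4 = 1.5833, f(x_4) = 6.284770, coefficient = 2
x_5 = 1.9167, f(x_5) = 13.495419, coefficient = 4
x_6 = 2.2500, f(x_6) = 25.628906, coefficient = 1

I ≈ (0.333333/3) × 103.824942 = 11.536105
Exact value: 11.532812
Error: 0.003292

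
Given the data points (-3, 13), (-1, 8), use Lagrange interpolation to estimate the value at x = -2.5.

Lagrange interpolation formula:
P(x) = Σ yᵢ × Lᵢ(x)
where Lᵢ(x) = Π_{j≠i} (x - xⱼ)/(xᵢ - xⱼ)

L_0(-2.5) = (-2.5 - (-1))/(-3 - (-1)) = 0.750000
L_1(-2.5) = (-2.5 - (-3))/(-1 - (-3)) = 0.250000

P(-2.5) = 13×L_0(-2.5) + 8×L_1(-2.5)
P(-2.5) = 11.750000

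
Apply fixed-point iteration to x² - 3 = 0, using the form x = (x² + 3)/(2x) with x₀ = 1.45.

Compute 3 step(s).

Equation: x² - 3 = 0
Fixed-point form: x = (x² + 3)/(2x)
x₀ = 1.45

x_1 = g(1.450000) = 1.759483
x_2 = g(1.759483) = 1.732265
x_3 = g(1.732265) = 1.732051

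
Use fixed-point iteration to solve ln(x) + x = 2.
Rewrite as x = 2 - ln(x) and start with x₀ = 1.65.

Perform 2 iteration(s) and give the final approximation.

Equation: ln(x) + x = 2
Fixed-point form: x = 2 - ln(x)
x₀ = 1.65

x_1 = g(1.650000) = 1.499225
x_2 = g(1.499225) = 1.595052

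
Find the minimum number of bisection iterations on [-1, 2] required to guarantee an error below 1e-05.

We need (b-a)/2^n ≤ 1e-05
(2 - (-1))/2^n ≤ 1e-05
3/2^n ≤ 1e-05
2^n ≥ 300000
n ≥ log₂(300000) = 18.19
n ≥ 19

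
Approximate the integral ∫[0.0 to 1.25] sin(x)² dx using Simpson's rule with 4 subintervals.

f(x) = sin(x)²
a = 0.0, b = 1.25, n = 4
h = (b - a)/n = 0.312500

Simpson's rule: (h/3)[f(x₀) + 4f(x₁) + 2f(x₂) + ... + f(xₙ)]

x_0 = 0.0000, f(x_0) = 0.000000, coefficient = 1
x_1 = 0.3125, f(x_1) = 0.094518, coefficient = 4
x_2 = 0.6250, f(x_2) = 0.342339, coefficient = 2
x_3 = 0.9375, f(x_3) = 0.649767, coefficient = 4
x_4 = 1.2500, f(x_4) = 0.900572, coefficient = 1

I ≈ (0.312500/3) × 4.562390 = 0.475249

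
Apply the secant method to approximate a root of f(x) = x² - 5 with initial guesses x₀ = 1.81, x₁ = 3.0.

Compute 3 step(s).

f(x) = x² - 5
x₀ = 1.81, x₁ = 3.0

Secant formula: x_{n+1} = x_n - f(x_n)(x_n - x_{n-1})/(f(x_n) - f(x_{n-1}))

Iteration 1:
  f(1.810000) = -1.723900
  f(3.000000) = 4.000000
  x_2 = 3.000000 - 4.000000×(3.000000 - 1.810000)/(4.000000 - (-1.723900))
       = 2.168399
Iteration 2:
  f(3.000000) = 4.000000
  f(2.168399) = -0.298045
  x_3 = 2.168399 - (-0.298045)×(2.168399 - 3.000000)/(-0.298045 - 4.000000)
       = 2.226066
Iteration 3:
  f(2.168399) = -0.298045
  f(2.226066) = -0.044630
  x_4 = 2.226066 - (-0.044630)×(2.226066 - 2.168399)/(-0.044630 - (-0.298045))
       = 2.236222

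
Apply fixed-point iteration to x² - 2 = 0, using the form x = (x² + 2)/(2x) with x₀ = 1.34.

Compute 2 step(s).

Equation: x² - 2 = 0
Fixed-point form: x = (x² + 2)/(2x)
x₀ = 1.34

x_1 = g(1.340000) = 1.416269
x_2 = g(1.416269) = 1.414215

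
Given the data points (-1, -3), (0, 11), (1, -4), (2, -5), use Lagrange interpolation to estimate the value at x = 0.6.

Lagrange interpolation formula:
P(x) = Σ yᵢ × Lᵢ(x)
where Lᵢ(x) = Π_{j≠i} (x - xⱼ)/(xᵢ - xⱼ)

L_0(0.6) = (0.6 - 0)/(-1 - 0) × (0.6 - 1)/(-1 - 1) × (0.6 - 2)/(-1 - 2) = -0.056000
L_1(0.6) = (0.6 - (-1))/(0 - (-1)) × (0.6 - 1)/(0 - 1) × (0.6 - 2)/(0 - 2) = 0.448000
L_2(0.6) = (0.6 - (-1))/(1 - (-1)) × (0.6 - 0)/(1 - 0) × (0.6 - 2)/(1 - 2) = 0.672000
L_3(0.6) = (0.6 - (-1))/(2 - (-1)) × (0.6 - 0)/(2 - 0) × (0.6 - 1)/(2 - 1) = -0.064000

P(0.6) = (-3)×L_0(0.6) + 11×L_1(0.6) + (-4)×L_2(0.6) + (-5)×L_3(0.6)
P(0.6) = 2.728000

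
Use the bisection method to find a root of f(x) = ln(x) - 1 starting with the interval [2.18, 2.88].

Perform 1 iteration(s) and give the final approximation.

f(x) = ln(x) - 1
Initial interval: [2.18, 2.88]

Iteration 1:
  c_1 = (2.180000 + 2.880000)/2 = 2.530000
  f(c_1) = f(2.530000) = -0.071781
  f(a) × f(c) ≥ 0, new interval: [2.530000, 2.880000]

After 1 iteration(s), the approximation is c_1 = 2.530000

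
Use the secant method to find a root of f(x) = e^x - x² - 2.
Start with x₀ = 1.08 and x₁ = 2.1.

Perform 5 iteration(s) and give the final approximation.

f(x) = e^x - x² - 2
x₀ = 1.08, x₁ = 2.1

Secant formula: x_{n+1} = x_n - f(x_n)(x_n - x_{n-1})/(f(x_n) - f(x_{n-1}))

Iteration 1:
  f(1.080000) = -0.221720
  f(2.100000) = 1.756170
  x_2 = 2.100000 - 1.756170×(2.100000 - 1.080000)/(1.756170 - (-0.221720))
       = 1.194341
Iteration 2:
  f(2.100000) = 1.756170
  f(1.194341) = -0.125069
  x_3 = 1.194341 - (-0.125069)×(1.194341 - 2.100000)/(-0.125069 - 1.756170)
       = 1.254551
Iteration 3:
  f(1.194341) = -0.125069
  f(1.254551) = -0.067634
  x_4 = 1.254551 - (-0.067634)×(1.254551 - 1.194341)/(-0.067634 - (-0.125069))
       = 1.325454
Iteration 4:
  f(1.254551) = -0.067634
  f(1.325454) = 0.007065
  x_5 = 1.325454 - 0.007065×(1.325454 - 1.254551)/(0.007065 - (-0.067634))
       = 1.318748
Iteration 5:
  f(1.325454) = 0.007065
  f(1.318748) = -0.000359
  x_6 = 1.318748 - (-0.000359)×(1.318748 - 1.325454)/(-0.000359 - 0.007065)
       = 1.319072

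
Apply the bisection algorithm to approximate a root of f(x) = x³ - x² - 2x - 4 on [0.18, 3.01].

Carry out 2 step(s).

f(x) = x³ - x² - 2x - 4
Initial interval: [0.18, 3.01]

Iteration 1:
  c_1 = (0.180000 + 3.010000)/2 = 1.595000
  f(c_1) = f(1.595000) = -5.676305
  f(a) × f(c) ≥ 0, new interval: [1.595000, 3.010000]
Iteration 2:
  c_2 = (1.595000 + 3.010000)/2 = 2.302500
  f(c_2) = f(2.302500) = -1.699788
  f(a) × f(c) ≥ 0, new interval: [2.302500, 3.010000]

After 2 iteration(s), the approximation is c_2 = 2.302500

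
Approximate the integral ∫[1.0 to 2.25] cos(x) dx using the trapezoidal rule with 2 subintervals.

f(x) = cos(x)
a = 1.0, b = 2.25, n = 2
h = (b - a)/n = 0.625000

Trapezoidal rule: (h/2)[f(x₀) + 2f(x₁) + 2f(x₂) + ... + f(xₙ)]

x_0 = 1.0000, f(x_0) = 0.540302, coefficient = 1
x_1 = 1.6250, f(x_1) = -0.054177, coefficient = 2
x_2 = 2.2500, f(x_2) = -0.628174, coefficient = 1

I ≈ (0.625000/2) × -0.196226 = -0.061320
Exact value: -0.063398
Error: 0.002077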